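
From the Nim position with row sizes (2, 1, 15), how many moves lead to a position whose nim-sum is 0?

1

Bitwise XOR of the heap sizes:
  0010  (2)
  0001  (1)
  1111  (15)
  ----
  1100  (12)
The overall nim-sum is X = 12. A row of size p has a winning move iff p XOR X < p (reduce it to p XOR X).
  2: 2 XOR 12 = 14 ≥ 2 — no move.
  1: 1 XOR 12 = 13 ≥ 1 — no move.
  15: 15 XOR 12 = 3 < 15 — winning move (to 3).
That gives 1 winning move.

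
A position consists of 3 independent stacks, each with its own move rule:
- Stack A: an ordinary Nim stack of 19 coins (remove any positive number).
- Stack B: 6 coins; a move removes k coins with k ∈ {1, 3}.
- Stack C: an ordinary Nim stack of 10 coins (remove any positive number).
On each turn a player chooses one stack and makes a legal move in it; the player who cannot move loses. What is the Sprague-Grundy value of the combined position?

25

Stack A is a plain Nim stack of size 19, so its Grundy value is 19.
Build the Grundy sequence for stack B with g(k) = mex{g(k−s) : s ∈ {1, 3}, s ≤ k}:
g(0) = mex{} = 0
g(1) = mex{0} = 1
g(2) = mex{1} = 0
g(3) = mex{0} = 1
g(4) = mex{1} = 0
g(5) = mex{0} = 1
g(6) = mex{1} = 0
So g(6) = 0.
Stack C is a plain Nim stack of size 10, so its Grundy value is 10.
The value of a disjunctive sum is the nim-sum of the parts.
Combined value = 19 ⊕ 0 ⊕ 10 = 25.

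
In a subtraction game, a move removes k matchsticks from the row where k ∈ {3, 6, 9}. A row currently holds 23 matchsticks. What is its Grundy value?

3

Build the Grundy sequence with g(k) = mex{g(k−s) : s ∈ {3, 6, 9}, s ≤ k}:
k:     0  1  2  3  4  5  6  7  8  9 10 11 12 13 14 15 16 17 18 19 20 21 22 23
g(k):  0  0  0  1  1  1  2  2  2  3  3  3  0  0  0  1  1  1  2  2  2  3  3  3
So g(23) = 3.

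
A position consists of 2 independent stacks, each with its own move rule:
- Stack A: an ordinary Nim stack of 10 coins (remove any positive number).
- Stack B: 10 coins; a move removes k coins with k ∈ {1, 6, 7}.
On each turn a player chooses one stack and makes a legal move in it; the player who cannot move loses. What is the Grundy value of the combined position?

Stack A is a plain Nim stack of size 10, so its Grundy value is 10.
Grundy values for stack B (subtraction set {1, 6, 7}):
k:     0  1  2  3  4  5  6  7  8  9 10
g(k):  0  1  0  1  0  1  2  3  2  3  2
So g(10) = 2.
The value of a disjunctive sum is the nim-sum of the parts.
Combined value = 10 XOR 2 = 8.

8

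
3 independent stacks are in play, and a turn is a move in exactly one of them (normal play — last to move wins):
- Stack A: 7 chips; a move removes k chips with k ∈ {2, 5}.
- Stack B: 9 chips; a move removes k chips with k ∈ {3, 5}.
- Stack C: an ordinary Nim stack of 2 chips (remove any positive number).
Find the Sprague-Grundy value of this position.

2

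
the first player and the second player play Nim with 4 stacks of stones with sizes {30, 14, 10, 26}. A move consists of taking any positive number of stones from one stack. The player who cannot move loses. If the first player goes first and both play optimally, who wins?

Write each in binary and XOR column by column:
  11110  (30)
  01110  (14)
  01010  (10)
  11010  (26)
  -----
  00000  (0)
The nim-sum is 0, so this is a P-position: the player to move is in a losing position under optimal play; the first player is about to move from it and so loses — the second player wins.

the second player wins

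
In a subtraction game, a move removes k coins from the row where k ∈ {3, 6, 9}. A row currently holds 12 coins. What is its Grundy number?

0

Build the Grundy sequence with g(k) = mex{g(k−s) : s ∈ {3, 6, 9}, s ≤ k}:
g(0) = mex{} = 0
g(1) = mex{} = 0
g(2) = mex{} = 0
g(3) = mex{0} = 1
g(4) = mex{0} = 1
g(5) = mex{0} = 1
g(6) = mex{0,1} = 2
g(7) = mex{0,1} = 2
g(8) = mex{0,1} = 2
g(9) = mex{0,1,2} = 3
g(10) = mex{0,1,2} = 3
g(11) = mex{0,1,2} = 3
g(12) = mex{1,2,3} = 0
So g(12) = 0.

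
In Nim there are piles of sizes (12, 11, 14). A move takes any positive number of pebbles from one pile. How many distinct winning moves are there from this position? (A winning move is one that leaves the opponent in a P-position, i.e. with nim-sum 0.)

3

Write each in binary and XOR column by column:
  1100  (12)
  1011  (11)
  1110  (14)
  ----
  1001  (9)
The overall nim-sum is X = 9. A pile of size p has a winning move iff p XOR X < p (reduce it to p XOR X).
  12: 12 XOR 9 = 5 < 12 — winning move (to 5).
  11: 11 XOR 9 = 2 < 11 — winning move (to 2).
  14: 14 XOR 9 = 7 < 14 — winning move (to 7).
That gives 3 winning moves.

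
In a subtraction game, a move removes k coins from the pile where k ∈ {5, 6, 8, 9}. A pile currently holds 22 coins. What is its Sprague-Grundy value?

Build the Grundy sequence with g(k) = mex{g(k−s) : s ∈ {5, 6, 8, 9}, s ≤ k}:
k:     0  1  2  3  4  5  6  7  8  9 10 11 12 13 14 15 16 17 18 19 20 21 22
g(k):  0  0  0  0  0  1  1  1  1  1  2  2  2  2  0  0  0  0  0  1  1  1  1
So g(22) = 1.

1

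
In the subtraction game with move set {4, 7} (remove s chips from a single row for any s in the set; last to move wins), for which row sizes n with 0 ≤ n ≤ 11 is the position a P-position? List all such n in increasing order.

Compute g(0), g(1), … for moves {4, 7}:
g(0) = mex{} = 0
g(1) = mex{} = 0
g(2) = mex{} = 0
g(3) = mex{} = 0
g(4) = mex{0} = 1
g(5) = mex{0} = 1
g(6) = mex{0} = 1
g(7) = mex{0} = 1
g(8) = mex{0,1} = 2
g(9) = mex{0,1} = 2
g(10) = mex{0,1} = 2
g(11) = mex{1} = 0
The P-positions (g = 0) in 0..11 are 0, 1, 2, 3, 11.

0, 1, 2, 3, 11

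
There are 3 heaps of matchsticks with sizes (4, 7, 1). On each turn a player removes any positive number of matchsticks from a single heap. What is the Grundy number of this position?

Nim-sum: 4 ⊕ 7 ⊕ 1 = 2.

2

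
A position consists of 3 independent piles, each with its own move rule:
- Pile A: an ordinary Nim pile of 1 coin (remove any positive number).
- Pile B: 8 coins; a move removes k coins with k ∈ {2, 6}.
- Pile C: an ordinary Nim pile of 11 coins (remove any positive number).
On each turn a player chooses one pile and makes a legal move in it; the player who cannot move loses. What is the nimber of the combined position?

10

Pile A is a plain Nim pile of size 1, so its Grundy value is 1.
Build the Grundy sequence for pile B with g(k) = mex{g(k−s) : s ∈ {2, 6}, s ≤ k}:
g(0) = mex{} = 0
g(1) = mex{} = 0
g(2) = mex{0} = 1
g(3) = mex{0} = 1
g(4) = mex{1} = 0
g(5) = mex{1} = 0
g(6) = mex{0} = 1
g(7) = mex{0} = 1
g(8) = mex{1} = 0
So g(8) = 0.
Pile C is a plain Nim pile of size 11, so its Grundy value is 11.
The value of a disjunctive sum is the nim-sum of the parts.
Combined value = 1 XOR 0 XOR 11 = 10.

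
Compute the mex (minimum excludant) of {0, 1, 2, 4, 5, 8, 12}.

3

The values 0, 1, 2 are all present; 3 is the first non-negative integer missing from the set.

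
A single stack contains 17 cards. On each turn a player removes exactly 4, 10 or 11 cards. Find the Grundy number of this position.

Grundy values for subtraction set {4, 10, 11}:
k:     0  1  2  3  4  5  6  7  8  9 10 11 12 13 14 15 16 17
g(k):  0  0  0  0  1  1  1  1  0  0  2  2  1  1  3  0  0  0
So g(17) = 0.

0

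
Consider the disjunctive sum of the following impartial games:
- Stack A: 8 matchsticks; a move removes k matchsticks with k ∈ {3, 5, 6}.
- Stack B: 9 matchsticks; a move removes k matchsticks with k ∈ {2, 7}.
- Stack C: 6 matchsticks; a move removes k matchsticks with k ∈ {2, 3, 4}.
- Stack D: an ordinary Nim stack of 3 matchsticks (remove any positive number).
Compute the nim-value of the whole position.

1

Build the Grundy sequence for stack A with g(k) = mex{g(k−s) : s ∈ {3, 5, 6}, s ≤ k}:
g(0) = mex{} = 0
g(1) = mex{} = 0
g(2) = mex{} = 0
g(3) = mex{0} = 1
g(4) = mex{0} = 1
g(5) = mex{0} = 1
g(6) = mex{0,1} = 2
g(7) = mex{0,1} = 2
g(8) = mex{0,1} = 2
So g(8) = 2.
Grundy values for stack B (subtraction set {2, 7}):
k:     0  1  2  3  4  5  6  7  8  9
g(k):  0  0  1  1  0  0  1  1  2  0
So g(9) = 0.
For stack C, compute g(0), g(1), … with moves {2, 3, 4}:
g(0) = mex{} = 0
g(1) = mex{} = 0
g(2) = mex{0} = 1
g(3) = mex{0} = 1
g(4) = mex{0,1} = 2
g(5) = mex{0,1} = 2
g(6) = mex{1,2} = 0
So g(6) = 0.
Stack D is a plain Nim stack of size 3, so its Grundy value is 3.
By the Sprague-Grundy theorem, the Grundy value of a sum of independent games is the XOR of the component values.
Combined value = 2 XOR 0 XOR 0 XOR 3 = 1.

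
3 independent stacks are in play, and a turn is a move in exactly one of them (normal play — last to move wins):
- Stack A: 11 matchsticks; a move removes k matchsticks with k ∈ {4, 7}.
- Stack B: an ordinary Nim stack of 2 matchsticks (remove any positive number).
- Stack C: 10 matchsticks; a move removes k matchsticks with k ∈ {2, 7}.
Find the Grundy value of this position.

2

Build the Grundy sequence for stack A with g(k) = mex{g(k−s) : s ∈ {4, 7}, s ≤ k}:
k:     0  1  2  3  4  5  6  7  8  9 10 11
g(k):  0  0  0  0  1  1  1  1  2  2  2  0
So g(11) = 0.
Stack B is a plain Nim stack of size 2, so its Grundy value is 2.
For stack C, compute g(0), g(1), … with moves {2, 7}:
g(0) = mex{} = 0
g(1) = mex{} = 0
g(2) = mex{0} = 1
g(3) = mex{0} = 1
g(4) = mex{1} = 0
g(5) = mex{1} = 0
g(6) = mex{0} = 1
g(7) = mex{0} = 1
g(8) = mex{0,1} = 2
g(9) = mex{1} = 0
g(10) = mex{1,2} = 0
So g(10) = 0.
The value of a disjunctive sum is the nim-sum of the parts.
Combined value = 0 XOR 2 XOR 0 = 2.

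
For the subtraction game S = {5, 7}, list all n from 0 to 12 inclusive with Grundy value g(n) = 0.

0, 1, 2, 3, 4, 12

Compute g(0), g(1), … for moves {5, 7}:
k:     0  1  2  3  4  5  6  7  8  9 10 11 12
g(k):  0  0  0  0  0  1  1  1  1  1  2  2  0
The P-positions (g = 0) in 0..12 are 0, 1, 2, 3, 4, 12.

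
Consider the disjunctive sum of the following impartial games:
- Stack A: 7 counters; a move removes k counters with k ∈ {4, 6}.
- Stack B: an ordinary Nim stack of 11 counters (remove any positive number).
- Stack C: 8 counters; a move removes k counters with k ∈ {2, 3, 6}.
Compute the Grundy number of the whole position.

8

Build the Grundy sequence for stack A with g(k) = mex{g(k−s) : s ∈ {4, 6}, s ≤ k}:
k:     0  1  2  3  4  5  6  7
g(k):  0  0  0  0  1  1  1  1
So g(7) = 1.
Stack B is a plain Nim stack of size 11, so its Grundy value is 11.
For stack C, compute g(0), g(1), … with moves {2, 3, 6}:
k:     0  1  2  3  4  5  6  7  8
g(k):  0  0  1  1  2  0  3  1  2
So g(8) = 2.
By the Sprague-Grundy theorem, the Grundy value of a sum of independent games is the XOR of the component values.
Combined value = 1 ⊕ 11 ⊕ 2 = 8.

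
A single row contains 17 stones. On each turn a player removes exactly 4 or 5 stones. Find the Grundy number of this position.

2

Build the Grundy sequence with g(k) = mex{g(k−s) : s ∈ {4, 5}, s ≤ k}:
k:     0  1  2  3  4  5  6  7  8  9 10 11 12 13 14 15 16 17
g(k):  0  0  0  0  1  1  1  1  2  0  0  0  0  1  1  1  1  2
So g(17) = 2.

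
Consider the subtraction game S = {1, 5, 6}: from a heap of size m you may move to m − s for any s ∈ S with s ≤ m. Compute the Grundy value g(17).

2

Grundy values for subtraction set {1, 5, 6}:
k:     0  1  2  3  4  5  6  7  8  9 10 11 12 13 14 15 16 17
g(k):  0  1  0  1  0  1  2  3  2  3  2  0  1  0  1  0  1  2
So g(17) = 2.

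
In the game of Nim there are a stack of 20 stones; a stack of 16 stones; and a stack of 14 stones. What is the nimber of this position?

Nim-sum: 20 ⊕ 16 ⊕ 14 = 10.

10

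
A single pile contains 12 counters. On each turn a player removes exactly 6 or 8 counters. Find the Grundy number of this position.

2

Compute g(0), g(1), … for moves {6, 8}:
k:     0  1  2  3  4  5  6  7  8  9 10 11 12
g(k):  0  0  0  0  0  0  1  1  1  1  1  1  2
So g(12) = 2.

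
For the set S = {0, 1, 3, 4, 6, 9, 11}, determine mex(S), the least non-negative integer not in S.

The values 0, 1 are all present; 2 is the first non-negative integer missing from the set.

2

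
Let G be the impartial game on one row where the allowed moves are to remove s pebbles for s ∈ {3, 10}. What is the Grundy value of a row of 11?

1

Grundy values for subtraction set {3, 10}:
k:     0  1  2  3  4  5  6  7  8  9 10 11
g(k):  0  0  0  1  1  1  0  0  0  1  1  1
So g(11) = 1.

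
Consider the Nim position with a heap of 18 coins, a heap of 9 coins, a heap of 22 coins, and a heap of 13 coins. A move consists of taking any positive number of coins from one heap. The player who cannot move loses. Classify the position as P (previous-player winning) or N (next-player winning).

Nim-sum: 18 XOR 9 XOR 22 XOR 13 = 0.
The nim-sum is 0, so this is a P-position: the player to move is in a losing position under optimal play.

P-position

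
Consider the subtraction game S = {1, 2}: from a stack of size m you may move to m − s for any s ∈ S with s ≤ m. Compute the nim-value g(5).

2

Compute g(0), g(1), … for moves {1, 2}:
g(0) = mex{} = 0
g(1) = mex{0} = 1
g(2) = mex{0,1} = 2
g(3) = mex{1,2} = 0
g(4) = mex{0,2} = 1
g(5) = mex{0,1} = 2
So g(5) = 2.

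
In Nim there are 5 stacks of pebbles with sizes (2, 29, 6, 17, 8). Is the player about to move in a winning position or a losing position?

Losing position

Compute the nim-sum pairwise:
2 ^ 29 = 31
31 ^ 6 = 25
25 ^ 17 = 8
8 ^ 8 = 0
The nim-sum is 0, so this is a P-position: the player to move is in a losing position under optimal play.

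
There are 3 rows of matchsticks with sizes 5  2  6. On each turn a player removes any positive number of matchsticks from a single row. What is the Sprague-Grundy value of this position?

1

Nim-sum: 5 XOR 2 XOR 6 = 1.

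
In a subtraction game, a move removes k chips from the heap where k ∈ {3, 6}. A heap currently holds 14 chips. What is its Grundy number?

1

Grundy values for subtraction set {3, 6}:
g(0) = mex{} = 0
g(1) = mex{} = 0
g(2) = mex{} = 0
g(3) = mex{0} = 1
g(4) = mex{0} = 1
g(5) = mex{0} = 1
g(6) = mex{0,1} = 2
g(7) = mex{0,1} = 2
g(8) = mex{0,1} = 2
g(9) = mex{1,2} = 0
g(10) = mex{1,2} = 0
g(11) = mex{1,2} = 0
g(12) = mex{0,2} = 1
g(13) = mex{0,2} = 1
g(14) = mex{0,2} = 1
So g(14) = 1.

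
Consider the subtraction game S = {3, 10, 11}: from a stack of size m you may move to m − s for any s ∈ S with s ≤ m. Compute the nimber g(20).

Build the Grundy sequence with g(k) = mex{g(k−s) : s ∈ {3, 10, 11}, s ≤ k}:
k:     0  1  2  3  4  5  6  7  8  9 10 11 12 13 14 15 16 17 18 19 20
g(k):  0  0  0  1  1  1  0  0  0  1  1  1  2  2  0  0  3  1  1  2  0
So g(20) = 0.

0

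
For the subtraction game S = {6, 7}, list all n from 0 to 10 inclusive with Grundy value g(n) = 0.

0, 1, 2, 3, 4, 5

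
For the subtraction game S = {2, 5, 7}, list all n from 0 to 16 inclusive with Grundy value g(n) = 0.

Build the Grundy sequence with g(k) = mex{g(k−s) : s ∈ {2, 5, 7}, s ≤ k}:
k:     0  1  2  3  4  5  6  7  8  9 10 11 12 13 14 15 16
g(k):  0  0  1  1  0  2  1  3  2  2  0  3  1  0  0  1  1
The P-positions (g = 0) in 0..16 are 0, 1, 4, 10, 13, 14.

0, 1, 4, 10, 13, 14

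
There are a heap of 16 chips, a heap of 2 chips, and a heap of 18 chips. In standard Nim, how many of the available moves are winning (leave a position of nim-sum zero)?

0

Bitwise XOR of the heap sizes:
  10000  (16)
  00010  (2)
  10010  (18)
  -----
  00000  (0)
The nim-sum is already 0, so every move leaves a nonzero nim-sum — there are no winning moves.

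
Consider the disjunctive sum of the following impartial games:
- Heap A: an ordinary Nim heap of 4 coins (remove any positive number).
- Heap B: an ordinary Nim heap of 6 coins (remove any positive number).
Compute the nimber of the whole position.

2

Heap A is a plain Nim heap of size 4, so its Grundy value is 4.
Heap B is a plain Nim heap of size 6, so its Grundy value is 6.
The value of a disjunctive sum is the nim-sum of the parts.
Combined value = 4 XOR 6 = 2.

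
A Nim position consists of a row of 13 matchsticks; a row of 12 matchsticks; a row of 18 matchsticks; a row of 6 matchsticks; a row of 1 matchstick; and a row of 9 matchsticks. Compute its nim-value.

Compute the nim-sum pairwise:
13 ⊕ 12 = 1
1 ⊕ 18 = 19
19 ⊕ 6 = 21
21 ⊕ 1 = 20
20 ⊕ 9 = 29

29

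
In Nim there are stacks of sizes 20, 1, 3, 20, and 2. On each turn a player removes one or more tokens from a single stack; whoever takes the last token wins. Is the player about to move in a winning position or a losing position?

Bitwise XOR of the heap sizes:
  10100  (20)
  00001  (1)
  00011  (3)
  10100  (20)
  00010  (2)
  -----
  00000  (0)
The nim-sum is 0, so this is a P-position: the player to move is in a losing position under optimal play.

Losing position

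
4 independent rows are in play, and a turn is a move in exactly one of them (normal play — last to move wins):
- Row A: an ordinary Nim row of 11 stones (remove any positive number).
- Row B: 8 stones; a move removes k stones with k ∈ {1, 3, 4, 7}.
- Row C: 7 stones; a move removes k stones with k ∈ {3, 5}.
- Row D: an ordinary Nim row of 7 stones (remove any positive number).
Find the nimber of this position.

14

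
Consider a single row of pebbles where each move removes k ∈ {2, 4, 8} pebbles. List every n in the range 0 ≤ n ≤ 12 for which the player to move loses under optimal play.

0, 1, 6, 7, 12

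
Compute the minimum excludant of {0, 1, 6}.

The values 0, 1 are all present; 2 is the first non-negative integer missing from the set.

2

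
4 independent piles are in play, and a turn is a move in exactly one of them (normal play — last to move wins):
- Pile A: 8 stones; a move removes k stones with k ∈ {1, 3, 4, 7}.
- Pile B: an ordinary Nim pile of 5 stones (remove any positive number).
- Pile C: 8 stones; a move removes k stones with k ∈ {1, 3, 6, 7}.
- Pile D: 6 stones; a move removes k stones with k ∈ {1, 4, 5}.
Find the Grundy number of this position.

5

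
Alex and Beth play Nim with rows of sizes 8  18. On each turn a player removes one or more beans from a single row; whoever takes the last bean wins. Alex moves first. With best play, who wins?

Alex wins

Compute the nim-sum pairwise:
8 XOR 18 = 26
The nim-sum is 26 ≠ 0, so this is an N-position: the player to move can win; Alex has a winning move.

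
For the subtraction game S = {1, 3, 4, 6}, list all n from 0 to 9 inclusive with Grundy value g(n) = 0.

0, 2, 7, 9

Build the Grundy sequence with g(k) = mex{g(k−s) : s ∈ {1, 3, 4, 6}, s ≤ k}:
g(0) = mex{} = 0
g(1) = mex{0} = 1
g(2) = mex{1} = 0
g(3) = mex{0} = 1
g(4) = mex{0,1} = 2
g(5) = mex{0,1,2} = 3
g(6) = mex{0,1,3} = 2
g(7) = mex{1,2} = 0
g(8) = mex{0,2,3} = 1
g(9) = mex{1,2,3} = 0
The P-positions (g = 0) in 0..9 are 0, 2, 7, 9.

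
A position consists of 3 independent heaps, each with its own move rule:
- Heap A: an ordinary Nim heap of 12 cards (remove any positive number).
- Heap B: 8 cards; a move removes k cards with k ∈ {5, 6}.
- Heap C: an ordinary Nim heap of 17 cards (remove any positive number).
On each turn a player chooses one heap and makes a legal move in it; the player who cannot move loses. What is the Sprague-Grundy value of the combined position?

Heap A is a plain Nim heap of size 12, so its Grundy value is 12.
Build the Grundy sequence for heap B with g(k) = mex{g(k−s) : s ∈ {5, 6}, s ≤ k}:
g(0) = mex{} = 0
g(1) = mex{} = 0
g(2) = mex{} = 0
g(3) = mex{} = 0
g(4) = mex{} = 0
g(5) = mex{0} = 1
g(6) = mex{0} = 1
g(7) = mex{0} = 1
g(8) = mex{0} = 1
So g(8) = 1.
Heap C is a plain Nim heap of size 17, so its Grundy value is 17.
By the Sprague-Grundy theorem, the Grundy value of a sum of independent games is the XOR of the component values.
Combined value = 12 XOR 1 XOR 17 = 28.

28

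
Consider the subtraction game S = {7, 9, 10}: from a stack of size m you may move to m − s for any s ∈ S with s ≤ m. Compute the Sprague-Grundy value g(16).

2

Compute g(0), g(1), … for moves {7, 9, 10}:
k:     0  1  2  3  4  5  6  7  8  9 10 11 12 13 14 15 16
g(k):  0  0  0  0  0  0  0  1  1  1  1  1  1  1  2  2  2
So g(16) = 2.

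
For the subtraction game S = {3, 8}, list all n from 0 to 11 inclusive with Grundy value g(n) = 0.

Compute g(0), g(1), … for moves {3, 8}:
k:     0  1  2  3  4  5  6  7  8  9 10 11
g(k):  0  0  0  1  1  1  0  0  2  1  1  0
The P-positions (g = 0) in 0..11 are 0, 1, 2, 6, 7, 11.

0, 1, 2, 6, 7, 11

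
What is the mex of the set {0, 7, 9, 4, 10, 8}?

1

0 is in the set but 1 is not, so the mex is 1.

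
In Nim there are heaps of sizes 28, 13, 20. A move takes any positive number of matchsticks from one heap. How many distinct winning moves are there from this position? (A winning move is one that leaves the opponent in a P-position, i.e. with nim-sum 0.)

Nim-sum: 28 ⊕ 13 ⊕ 20 = 5.
The overall nim-sum is X = 5. A heap of size p has a winning move iff p XOR X < p (reduce it to p XOR X).
  28: 28 XOR 5 = 25 < 28 — winning move (to 25).
  13: 13 XOR 5 = 8 < 13 — winning move (to 8).
  20: 20 XOR 5 = 17 < 20 — winning move (to 17).
That gives 3 winning moves.

3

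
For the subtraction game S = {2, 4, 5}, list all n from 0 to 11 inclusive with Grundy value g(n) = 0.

0, 1, 7, 8

Grundy values for subtraction set {2, 4, 5}:
g(0) = mex{} = 0
g(1) = mex{} = 0
g(2) = mex{0} = 1
g(3) = mex{0} = 1
g(4) = mex{0,1} = 2
g(5) = mex{0,1} = 2
g(6) = mex{0,1,2} = 3
g(7) = mex{1,2} = 0
g(8) = mex{1,2,3} = 0
g(9) = mex{0,2} = 1
g(10) = mex{0,2,3} = 1
g(11) = mex{0,1,3} = 2
The P-positions (g = 0) in 0..11 are 0, 1, 7, 8.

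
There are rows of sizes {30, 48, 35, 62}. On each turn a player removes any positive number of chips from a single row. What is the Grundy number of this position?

Compute the nim-sum pairwise:
30 XOR 48 = 46
46 XOR 35 = 13
13 XOR 62 = 51

51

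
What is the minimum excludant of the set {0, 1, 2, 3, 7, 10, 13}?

4

The values 0, 1, 2, 3 are all present; 4 is the first non-negative integer missing from the set.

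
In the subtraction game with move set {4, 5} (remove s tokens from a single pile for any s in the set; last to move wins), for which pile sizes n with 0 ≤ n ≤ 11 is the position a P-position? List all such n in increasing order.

0, 1, 2, 3, 9, 10, 11

Grundy values for subtraction set {4, 5}:
k:     0  1  2  3  4  5  6  7  8  9 10 11
g(k):  0  0  0  0  1  1  1  1  2  0  0  0
The P-positions (g = 0) in 0..11 are 0, 1, 2, 3, 9, 10, 11.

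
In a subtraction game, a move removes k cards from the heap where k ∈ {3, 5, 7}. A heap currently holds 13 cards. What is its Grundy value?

Compute g(0), g(1), … for moves {3, 5, 7}:
g(0) = mex{} = 0
g(1) = mex{} = 0
g(2) = mex{} = 0
g(3) = mex{0} = 1
g(4) = mex{0} = 1
g(5) = mex{0} = 1
g(6) = mex{0,1} = 2
g(7) = mex{0,1} = 2
g(8) = mex{0,1} = 2
g(9) = mex{0,1,2} = 3
g(10) = mex{1,2} = 0
g(11) = mex{1,2} = 0
g(12) = mex{1,2,3} = 0
g(13) = mex{0,2} = 1
So g(13) = 1.

1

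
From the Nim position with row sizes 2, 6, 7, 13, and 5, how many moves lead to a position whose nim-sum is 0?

Nim-sum: 2 XOR 6 XOR 7 XOR 13 XOR 5 = 11.
The overall nim-sum is X = 11. A row of size p has a winning move iff p XOR X < p (reduce it to p XOR X).
  2: 2 XOR 11 = 9 ≥ 2 — no move.
  6: 6 XOR 11 = 13 ≥ 6 — no move.
  7: 7 XOR 11 = 12 ≥ 7 — no move.
  13: 13 XOR 11 = 6 < 13 — winning move (to 6).
  5: 5 XOR 11 = 14 ≥ 5 — no move.
That gives 1 winning move.

1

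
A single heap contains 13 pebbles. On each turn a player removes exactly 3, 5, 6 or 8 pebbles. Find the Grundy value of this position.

Build the Grundy sequence with g(k) = mex{g(k−s) : s ∈ {3, 5, 6, 8}, s ≤ k}:
g(0) = mex{} = 0
g(1) = mex{} = 0
g(2) = mex{} = 0
g(3) = mex{0} = 1
g(4) = mex{0} = 1
g(5) = mex{0} = 1
g(6) = mex{0,1} = 2
g(7) = mex{0,1} = 2
g(8) = mex{0,1} = 2
g(9) = mex{0,1,2} = 3
g(10) = mex{0,1,2} = 3
g(11) = mex{1,2} = 0
g(12) = mex{1,2,3} = 0
g(13) = mex{1,2,3} = 0
So g(13) = 0.

0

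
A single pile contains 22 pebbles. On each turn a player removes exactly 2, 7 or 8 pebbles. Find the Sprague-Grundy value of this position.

1

Compute g(0), g(1), … for moves {2, 7, 8}:
k:     0  1  2  3  4  5  6  7  8  9 10 11 12 13 14 15 16 17 18 19 20 21 22
g(k):  0  0  1  1  0  0  1  1  2  2  0  3  1  2  0  0  1  1  2  0  0  1  1
So g(22) = 1.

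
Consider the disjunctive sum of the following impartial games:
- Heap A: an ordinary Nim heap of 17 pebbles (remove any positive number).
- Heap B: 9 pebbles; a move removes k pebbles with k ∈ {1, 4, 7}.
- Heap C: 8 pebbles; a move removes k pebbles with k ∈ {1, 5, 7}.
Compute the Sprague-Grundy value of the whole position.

16

Heap A is a plain Nim heap of size 17, so its Grundy value is 17.
Build the Grundy sequence for heap B with g(k) = mex{g(k−s) : s ∈ {1, 4, 7}, s ≤ k}:
g(0) = mex{} = 0
g(1) = mex{0} = 1
g(2) = mex{1} = 0
g(3) = mex{0} = 1
g(4) = mex{0,1} = 2
g(5) = mex{1,2} = 0
g(6) = mex{0} = 1
g(7) = mex{0,1} = 2
g(8) = mex{1,2} = 0
g(9) = mex{0} = 1
So g(9) = 1.
Grundy values for heap C (subtraction set {1, 5, 7}):
k:     0  1  2  3  4  5  6  7  8
g(k):  0  1  0  1  0  1  0  1  0
So g(8) = 0.
The value of a disjunctive sum is the nim-sum of the parts.
Combined value = 17 ⊕ 1 ⊕ 0 = 16.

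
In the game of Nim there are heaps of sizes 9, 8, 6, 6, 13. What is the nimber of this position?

Bitwise XOR of the heap sizes:
  1001  (9)
  1000  (8)
  0110  (6)
  0110  (6)
  1101  (13)
  ----
  1100  (12)

12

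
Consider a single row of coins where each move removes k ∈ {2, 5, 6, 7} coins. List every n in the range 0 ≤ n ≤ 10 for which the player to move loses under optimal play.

0, 1, 4

Compute g(0), g(1), … for moves {2, 5, 6, 7}:
k:     0  1  2  3  4  5  6  7  8  9 10
g(k):  0  0  1  1  0  2  1  3  2  2  3
The P-positions (g = 0) in 0..10 are 0, 1, 4.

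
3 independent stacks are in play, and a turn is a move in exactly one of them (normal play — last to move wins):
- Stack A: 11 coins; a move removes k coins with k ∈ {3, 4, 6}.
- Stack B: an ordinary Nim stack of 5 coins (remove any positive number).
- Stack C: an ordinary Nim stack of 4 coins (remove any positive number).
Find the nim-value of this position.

1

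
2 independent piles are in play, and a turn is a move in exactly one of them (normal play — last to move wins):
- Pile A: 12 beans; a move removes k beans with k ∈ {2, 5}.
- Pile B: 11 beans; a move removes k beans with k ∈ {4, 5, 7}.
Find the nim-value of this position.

2

Grundy values for pile A (subtraction set {2, 5}):
k:     0  1  2  3  4  5  6  7  8  9 10 11 12
g(k):  0  0  1  1  0  2  1  0  0  1  1  0  2
So g(12) = 2.
Grundy values for pile B (subtraction set {4, 5, 7}):
k:     0  1  2  3  4  5  6  7  8  9 10 11
g(k):  0  0  0  0  1  1  1  1  2  2  2  0
So g(11) = 0.
The value of a disjunctive sum is the nim-sum of the parts.
Combined value = 2 ⊕ 0 = 2.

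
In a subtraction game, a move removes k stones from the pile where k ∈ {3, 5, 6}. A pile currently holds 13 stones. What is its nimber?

Grundy values for subtraction set {3, 5, 6}:
g(0) = mex{} = 0
g(1) = mex{} = 0
g(2) = mex{} = 0
g(3) = mex{0} = 1
g(4) = mex{0} = 1
g(5) = mex{0} = 1
g(6) = mex{0,1} = 2
g(7) = mex{0,1} = 2
g(8) = mex{0,1} = 2
g(9) = mex{1,2} = 0
g(10) = mex{1,2} = 0
g(11) = mex{1,2} = 0
g(12) = mex{0,2} = 1
g(13) = mex{0,2} = 1
So g(13) = 1.

1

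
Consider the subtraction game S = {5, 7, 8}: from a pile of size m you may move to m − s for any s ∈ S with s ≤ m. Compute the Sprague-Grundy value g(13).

Grundy values for subtraction set {5, 7, 8}:
g(0) = mex{} = 0
g(1) = mex{} = 0
g(2) = mex{} = 0
g(3) = mex{} = 0
g(4) = mex{} = 0
g(5) = mex{0} = 1
g(6) = mex{0} = 1
g(7) = mex{0} = 1
g(8) = mex{0} = 1
g(9) = mex{0} = 1
g(10) = mex{0,1} = 2
g(11) = mex{0,1} = 2
g(12) = mex{0,1} = 2
g(13) = mex{1} = 0
So g(13) = 0.

0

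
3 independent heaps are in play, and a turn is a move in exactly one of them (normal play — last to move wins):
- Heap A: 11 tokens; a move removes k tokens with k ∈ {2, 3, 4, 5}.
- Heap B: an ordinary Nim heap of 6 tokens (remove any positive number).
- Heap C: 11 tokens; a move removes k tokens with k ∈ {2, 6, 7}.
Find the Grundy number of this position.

For heap A, compute g(0), g(1), … with moves {2, 3, 4, 5}:
g(0) = mex{} = 0
g(1) = mex{} = 0
g(2) = mex{0} = 1
g(3) = mex{0} = 1
g(4) = mex{0,1} = 2
g(5) = mex{0,1} = 2
g(6) = mex{0,1,2} = 3
g(7) = mex{1,2} = 0
g(8) = mex{1,2,3} = 0
g(9) = mex{0,2,3} = 1
g(10) = mex{0,2,3} = 1
g(11) = mex{0,1,3} = 2
So g(11) = 2.
Heap B is a plain Nim heap of size 6, so its Grundy value is 6.
Build the Grundy sequence for heap C with g(k) = mex{g(k−s) : s ∈ {2, 6, 7}, s ≤ k}:
k:     0  1  2  3  4  5  6  7  8  9 10 11
g(k):  0  0  1  1  0  0  1  1  2  0  3  1
So g(11) = 1.
The value of a disjunctive sum is the nim-sum of the parts.
Combined value = 2 XOR 6 XOR 1 = 5.

5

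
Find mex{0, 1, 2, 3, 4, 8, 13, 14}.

5

The values 0, 1, 2, 3, 4 are all present; 5 is the first non-negative integer missing from the set.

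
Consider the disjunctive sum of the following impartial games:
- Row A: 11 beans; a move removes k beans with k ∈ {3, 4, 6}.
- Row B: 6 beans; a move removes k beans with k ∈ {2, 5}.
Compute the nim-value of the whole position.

Build the Grundy sequence for row A with g(k) = mex{g(k−s) : s ∈ {3, 4, 6}, s ≤ k}:
g(0) = mex{} = 0
g(1) = mex{} = 0
g(2) = mex{} = 0
g(3) = mex{0} = 1
g(4) = mex{0} = 1
g(5) = mex{0} = 1
g(6) = mex{0,1} = 2
g(7) = mex{0,1} = 2
g(8) = mex{0,1} = 2
g(9) = mex{1,2} = 0
g(10) = mex{1,2} = 0
g(11) = mex{1,2} = 0
So g(11) = 0.
Build the Grundy sequence for row B with g(k) = mex{g(k−s) : s ∈ {2, 5}, s ≤ k}:
k:     0  1  2  3  4  5  6
g(k):  0  0  1  1  0  2  1
So g(6) = 1.
By the Sprague-Grundy theorem, the Grundy value of a sum of independent games is the XOR of the component values.
Combined value = 0 ⊕ 1 = 1.

1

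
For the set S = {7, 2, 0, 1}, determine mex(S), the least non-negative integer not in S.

3

The values 0, 1, 2 are all present; 3 is the first non-negative integer missing from the set.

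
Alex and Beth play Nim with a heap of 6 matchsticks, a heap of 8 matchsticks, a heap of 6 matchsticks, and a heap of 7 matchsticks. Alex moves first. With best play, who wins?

Bitwise XOR of the heap sizes:
  0110  (6)
  1000  (8)
  0110  (6)
  0111  (7)
  ----
  1111  (15)
The nim-sum is 15 ≠ 0, so this is an N-position: the player to move can win; Alex has a winning move.

Alex wins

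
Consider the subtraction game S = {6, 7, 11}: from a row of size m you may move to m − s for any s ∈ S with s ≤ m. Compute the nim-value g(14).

Grundy values for subtraction set {6, 7, 11}:
g(0) = mex{} = 0
g(1) = mex{} = 0
g(2) = mex{} = 0
g(3) = mex{} = 0
g(4) = mex{} = 0
g(5) = mex{} = 0
g(6) = mex{0} = 1
g(7) = mex{0} = 1
g(8) = mex{0} = 1
g(9) = mex{0} = 1
g(10) = mex{0} = 1
g(11) = mex{0} = 1
g(12) = mex{0,1} = 2
g(13) = mex{0,1} = 2
g(14) = mex{0,1} = 2
So g(14) = 2.

2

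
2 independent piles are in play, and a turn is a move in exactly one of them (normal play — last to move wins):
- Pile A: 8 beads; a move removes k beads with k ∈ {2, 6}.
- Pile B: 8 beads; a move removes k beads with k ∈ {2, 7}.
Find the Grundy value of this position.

2

Grundy values for pile A (subtraction set {2, 6}):
k:     0  1  2  3  4  5  6  7  8
g(k):  0  0  1  1  0  0  1  1  0
So g(8) = 0.
Grundy values for pile B (subtraction set {2, 7}):
k:     0  1  2  3  4  5  6  7  8
g(k):  0  0  1  1  0  0  1  1  2
So g(8) = 2.
The value of a disjunctive sum is the nim-sum of the parts.
Combined value = 0 ⊕ 2 = 2.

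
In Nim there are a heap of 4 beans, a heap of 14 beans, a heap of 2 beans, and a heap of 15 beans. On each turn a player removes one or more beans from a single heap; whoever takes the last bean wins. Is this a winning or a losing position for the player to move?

In binary:
  0100  (4)
  1110  (14)
  0010  (2)
  1111  (15)
  ----
  0111  (7)
The nim-sum is 7 ≠ 0, so this is an N-position: the player to move can win.

Winning position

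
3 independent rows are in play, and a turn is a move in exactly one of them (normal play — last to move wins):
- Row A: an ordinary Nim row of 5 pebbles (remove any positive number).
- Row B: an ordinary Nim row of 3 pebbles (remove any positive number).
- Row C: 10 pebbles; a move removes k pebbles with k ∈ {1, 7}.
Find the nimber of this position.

6

Row A is a plain Nim row of size 5, so its Grundy value is 5.
Row B is a plain Nim row of size 3, so its Grundy value is 3.
Grundy values for row C (subtraction set {1, 7}):
k:     0  1  2  3  4  5  6  7  8  9 10
g(k):  0  1  0  1  0  1  0  1  0  1  0
So g(10) = 0.
The value of a disjunctive sum is the nim-sum of the parts.
Combined value = 5 XOR 3 XOR 0 = 6.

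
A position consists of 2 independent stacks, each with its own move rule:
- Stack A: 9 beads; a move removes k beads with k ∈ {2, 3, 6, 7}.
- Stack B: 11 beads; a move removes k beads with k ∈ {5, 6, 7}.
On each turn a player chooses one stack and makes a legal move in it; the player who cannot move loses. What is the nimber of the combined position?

2

Grundy values for stack A (subtraction set {2, 3, 6, 7}):
k:     0  1  2  3  4  5  6  7  8  9
g(k):  0  0  1  1  2  0  3  1  2  0
So g(9) = 0.
For stack B, compute g(0), g(1), … with moves {5, 6, 7}:
k:     0  1  2  3  4  5  6  7  8  9 10 11
g(k):  0  0  0  0  0  1  1  1  1  1  2  2
So g(11) = 2.
The value of a disjunctive sum is the nim-sum of the parts.
Combined value = 0 ⊕ 2 = 2.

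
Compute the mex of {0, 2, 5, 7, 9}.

0 is in the set but 1 is not, so the mex is 1.

1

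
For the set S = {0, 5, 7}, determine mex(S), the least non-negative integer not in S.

1

0 is in the set but 1 is not, so the mex is 1.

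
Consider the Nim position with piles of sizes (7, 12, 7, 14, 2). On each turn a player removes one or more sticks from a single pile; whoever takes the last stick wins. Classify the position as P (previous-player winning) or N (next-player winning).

P-position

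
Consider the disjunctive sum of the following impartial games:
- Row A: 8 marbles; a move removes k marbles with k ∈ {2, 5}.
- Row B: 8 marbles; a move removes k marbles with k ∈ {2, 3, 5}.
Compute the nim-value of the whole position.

0

Grundy values for row A (subtraction set {2, 5}):
g(0) = mex{} = 0
g(1) = mex{} = 0
g(2) = mex{0} = 1
g(3) = mex{0} = 1
g(4) = mex{1} = 0
g(5) = mex{0,1} = 2
g(6) = mex{0} = 1
g(7) = mex{1,2} = 0
g(8) = mex{1} = 0
So g(8) = 0.
For row B, compute g(0), g(1), … with moves {2, 3, 5}:
g(0) = mex{} = 0
g(1) = mex{} = 0
g(2) = mex{0} = 1
g(3) = mex{0} = 1
g(4) = mex{0,1} = 2
g(5) = mex{0,1} = 2
g(6) = mex{0,1,2} = 3
g(7) = mex{1,2} = 0
g(8) = mex{1,2,3} = 0
So g(8) = 0.
The value of a disjunctive sum is the nim-sum of the parts.
Combined value = 0 ⊕ 0 = 0.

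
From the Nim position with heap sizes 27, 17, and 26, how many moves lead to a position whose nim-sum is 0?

3

Nim-sum: 27 XOR 17 XOR 26 = 16.
The overall nim-sum is X = 16. A heap of size p has a winning move iff p XOR X < p (reduce it to p XOR X).
  27: 27 XOR 16 = 11 < 27 — winning move (to 11).
  17: 17 XOR 16 = 1 < 17 — winning move (to 1).
  26: 26 XOR 16 = 10 < 26 — winning move (to 10).
That gives 3 winning moves.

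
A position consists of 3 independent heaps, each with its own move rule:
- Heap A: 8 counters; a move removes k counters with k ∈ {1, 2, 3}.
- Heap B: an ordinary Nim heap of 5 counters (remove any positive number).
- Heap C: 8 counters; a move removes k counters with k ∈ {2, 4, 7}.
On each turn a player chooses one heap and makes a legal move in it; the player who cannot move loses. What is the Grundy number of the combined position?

4

Build the Grundy sequence for heap A with g(k) = mex{g(k−s) : s ∈ {1, 2, 3}, s ≤ k}:
g(0) = mex{} = 0
g(1) = mex{0} = 1
g(2) = mex{0,1} = 2
g(3) = mex{0,1,2} = 3
g(4) = mex{1,2,3} = 0
g(5) = mex{0,2,3} = 1
g(6) = mex{0,1,3} = 2
g(7) = mex{0,1,2} = 3
g(8) = mex{1,2,3} = 0
So g(8) = 0.
Heap B is a plain Nim heap of size 5, so its Grundy value is 5.
For heap C, compute g(0), g(1), … with moves {2, 4, 7}:
k:     0  1  2  3  4  5  6  7  8
g(k):  0  0  1  1  2  2  0  3  1
So g(8) = 1.
The value of a disjunctive sum is the nim-sum of the parts.
Combined value = 0 ⊕ 5 ⊕ 1 = 4.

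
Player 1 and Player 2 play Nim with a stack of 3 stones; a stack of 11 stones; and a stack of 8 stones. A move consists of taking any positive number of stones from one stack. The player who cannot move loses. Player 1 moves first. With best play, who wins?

Player 2 wins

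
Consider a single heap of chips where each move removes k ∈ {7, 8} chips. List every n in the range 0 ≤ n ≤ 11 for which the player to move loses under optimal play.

Compute g(0), g(1), … for moves {7, 8}:
g(0) = mex{} = 0
g(1) = mex{} = 0
g(2) = mex{} = 0
g(3) = mex{} = 0
g(4) = mex{} = 0
g(5) = mex{} = 0
g(6) = mex{} = 0
g(7) = mex{0} = 1
g(8) = mex{0} = 1
g(9) = mex{0} = 1
g(10) = mex{0} = 1
g(11) = mex{0} = 1
The P-positions (g = 0) in 0..11 are 0, 1, 2, 3, 4, 5, 6.

0, 1, 2, 3, 4, 5, 6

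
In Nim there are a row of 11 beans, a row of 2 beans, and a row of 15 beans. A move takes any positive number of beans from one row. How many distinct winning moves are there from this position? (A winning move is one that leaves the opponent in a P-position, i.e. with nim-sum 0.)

Nim-sum: 11 ⊕ 2 ⊕ 15 = 6.
The overall nim-sum is X = 6. A row of size p has a winning move iff p XOR X < p (reduce it to p XOR X).
  11: 11 XOR 6 = 13 ≥ 11 — no move.
  2: 2 XOR 6 = 4 ≥ 2 — no move.
  15: 15 XOR 6 = 9 < 15 — winning move (to 9).
That gives 1 winning move.

1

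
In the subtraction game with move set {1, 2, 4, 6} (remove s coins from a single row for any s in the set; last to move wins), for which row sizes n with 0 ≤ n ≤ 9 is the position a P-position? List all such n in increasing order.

Compute g(0), g(1), … for moves {1, 2, 4, 6}:
g(0) = mex{} = 0
g(1) = mex{0} = 1
g(2) = mex{0,1} = 2
g(3) = mex{1,2} = 0
g(4) = mex{0,2} = 1
g(5) = mex{0,1} = 2
g(6) = mex{0,1,2} = 3
g(7) = mex{0,1,2,3} = 4
g(8) = mex{1,2,3,4} = 0
g(9) = mex{0,2,4} = 1
The P-positions (g = 0) in 0..9 are 0, 3, 8.

0, 3, 8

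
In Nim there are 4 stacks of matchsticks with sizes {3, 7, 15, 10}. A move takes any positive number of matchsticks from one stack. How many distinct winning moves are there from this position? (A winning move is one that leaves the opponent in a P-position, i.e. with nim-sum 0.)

Write each in binary and XOR column by column:
  0011  (3)
  0111  (7)
  1111  (15)
  1010  (10)
  ----
  0001  (1)
The overall nim-sum is X = 1. A stack of size p has a winning move iff p XOR X < p (reduce it to p XOR X).
  3: 3 XOR 1 = 2 < 3 — winning move (to 2).
  7: 7 XOR 1 = 6 < 7 — winning move (to 6).
  15: 15 XOR 1 = 14 < 15 — winning move (to 14).
  10: 10 XOR 1 = 11 ≥ 10 — no move.
That gives 3 winning moves.

3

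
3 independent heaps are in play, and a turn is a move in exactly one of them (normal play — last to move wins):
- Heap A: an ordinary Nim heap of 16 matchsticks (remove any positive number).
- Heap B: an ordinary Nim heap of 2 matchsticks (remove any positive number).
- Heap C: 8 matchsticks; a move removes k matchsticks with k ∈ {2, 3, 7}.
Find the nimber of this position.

Heap A is a plain Nim heap of size 16, so its Grundy value is 16.
Heap B is a plain Nim heap of size 2, so its Grundy value is 2.
For heap C, compute g(0), g(1), … with moves {2, 3, 7}:
k:     0  1  2  3  4  5  6  7  8
g(k):  0  0  1  1  2  0  0  1  1
So g(8) = 1.
The value of a disjunctive sum is the nim-sum of the parts.
Combined value = 16 ⊕ 2 ⊕ 1 = 19.

19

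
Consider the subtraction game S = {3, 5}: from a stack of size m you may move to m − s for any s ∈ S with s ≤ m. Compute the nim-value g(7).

2

Build the Grundy sequence with g(k) = mex{g(k−s) : s ∈ {3, 5}, s ≤ k}:
k:     0  1  2  3  4  5  6  7
g(k):  0  0  0  1  1  1  2  2
So g(7) = 2.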